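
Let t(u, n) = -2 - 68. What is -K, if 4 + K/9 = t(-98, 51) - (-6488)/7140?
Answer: 391404/595 ≈ 657.82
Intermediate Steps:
t(u, n) = -70
K = -391404/595 (K = -36 + 9*(-70 - (-6488)/7140) = -36 + 9*(-70 - 1*(-1622/1785)) = -36 + 9*(-70 + 1622/1785) = -36 + 9*(-123328/1785) = -36 - 369984/595 = -391404/595 ≈ -657.82)
-K = -1*(-391404/595) = 391404/595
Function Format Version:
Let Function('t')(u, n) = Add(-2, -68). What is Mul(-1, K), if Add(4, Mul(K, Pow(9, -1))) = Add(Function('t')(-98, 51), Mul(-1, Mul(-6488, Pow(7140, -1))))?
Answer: Rational(391404, 595) ≈ 657.82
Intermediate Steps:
Function('t')(u, n) = -70
K = Rational(-391404, 595) (K = Add(-36, Mul(9, Add(-70, Mul(-1, Mul(-6488, Pow(7140, -1)))))) = Add(-36, Mul(9, Add(-70, Mul(-1, Mul(-6488, Rational(1, 7140)))))) = Add(-36, Mul(9, Add(-70, Mul(-1, Rational(-1622, 1785))))) = Add(-36, Mul(9, Add(-70, Rational(1622, 1785)))) = Add(-36, Mul(9, Rational(-123328, 1785))) = Add(-36, Rational(-369984, 595)) = Rational(-391404, 595) ≈ -657.82)
Mul(-1, K) = Mul(-1, Rational(-391404, 595)) = Rational(391404, 595)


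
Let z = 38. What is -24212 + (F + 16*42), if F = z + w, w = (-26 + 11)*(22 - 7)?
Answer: -23727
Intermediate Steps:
w = -225 (w = -15*15 = -225)
F = -187 (F = 38 - 225 = -187)
-24212 + (F + 16*42) = -24212 + (-187 + 16*42) = -24212 + (-187 + 672) = -24212 + 485 = -23727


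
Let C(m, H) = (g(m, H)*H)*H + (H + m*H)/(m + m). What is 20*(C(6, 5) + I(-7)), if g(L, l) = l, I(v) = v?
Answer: 7255/3 ≈ 2418.3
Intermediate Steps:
C(m, H) = H³ + (H + H*m)/(2*m) (C(m, H) = (H*H)*H + (H + m*H)/(m + m) = H²*H + (H + H*m)/((2*m)) = H³ + (H + H*m)*(1/(2*m)) = H³ + (H + H*m)/(2*m))
20*(C(6, 5) + I(-7)) = 20*((5³ + (½)*5 + (½)*5/6) - 7) = 20*((125 + 5/2 + (½)*5*(⅙)) - 7) = 20*((125 + 5/2 + 5/12) - 7) = 20*(1535/12 - 7) = 20*(1451/12) = 7255/3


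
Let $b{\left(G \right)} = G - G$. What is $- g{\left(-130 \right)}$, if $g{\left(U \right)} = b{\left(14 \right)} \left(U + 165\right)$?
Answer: $0$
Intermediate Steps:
$b{\left(G \right)} = 0$
$g{\left(U \right)} = 0$ ($g{\left(U \right)} = 0 \left(U + 165\right) = 0 \left(165 + U\right) = 0$)
$- g{\left(-130 \right)} = \left(-1\right) 0 = 0$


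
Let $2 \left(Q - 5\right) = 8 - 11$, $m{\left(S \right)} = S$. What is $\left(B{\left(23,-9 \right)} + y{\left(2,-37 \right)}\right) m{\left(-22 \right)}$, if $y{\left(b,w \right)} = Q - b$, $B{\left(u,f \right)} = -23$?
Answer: $473$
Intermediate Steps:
$Q = \frac{7}{2}$ ($Q = 5 + \frac{8 - 11}{2} = 5 + \frac{1}{2} \left(-3\right) = 5 - \frac{3}{2} = \frac{7}{2} \approx 3.5$)
$y{\left(b,w \right)} = \frac{7}{2} - b$
$\left(B{\left(23,-9 \right)} + y{\left(2,-37 \right)}\right) m{\left(-22 \right)} = \left(-23 + \left(\frac{7}{2} - 2\right)\right) \left(-22\right) = \left(-23 + \frac{3}{2}\right) \left(-22\right) = \left(- \frac{43}{2}\right) \left(-22\right) = 473$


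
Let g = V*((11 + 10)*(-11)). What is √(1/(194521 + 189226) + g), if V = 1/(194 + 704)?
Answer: I*√30547375517631154/344604806 ≈ 0.50718*I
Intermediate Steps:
V = 1/898 ≈ 0.0011136
g = -231/898 (g = ((11 + 10)*(-11))/898 = (21*(-11))/898 = (1/898)*(-231) = -231/898 ≈ -0.25724)
√(1/(194521 + 189226) + g) = √(1/(194521 + 189226) - 231/898) = √(1/383747 - 231/898) = √(-88644659/344604806) = I*√30547375517631154/344604806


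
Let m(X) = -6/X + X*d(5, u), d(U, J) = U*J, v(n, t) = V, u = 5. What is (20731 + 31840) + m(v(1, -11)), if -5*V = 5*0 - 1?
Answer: 52546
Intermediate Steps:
V = 1/5 (V = -(5*0 - 1)/5 = -(0 - 1)/5 = -1/5*(-1) = 1/5 ≈ 0.20000)
v(n, t) = 1/5
d(U, J) = J*U
m(X) = -6/X + 25*X (m(X) = -6/X + X*(5*5) = -6/X + X*25 = -6/X + 25*X)
(20731 + 31840) + m(v(1, -11)) = (20731 + 31840) + (-6/1/5 + 25*(1/5)) = 52571 + (-6*5 + 5) = 52571 + (-30 + 5) = 52571 - 25 = 52546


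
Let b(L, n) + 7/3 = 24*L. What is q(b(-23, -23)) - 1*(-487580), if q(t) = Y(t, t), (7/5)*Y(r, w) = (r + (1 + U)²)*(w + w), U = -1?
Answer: 58373230/63 ≈ 9.2656e+5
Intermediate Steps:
b(L, n) = -7/3 + 24*L
Y(r, w) = 10*r*w/7 (Y(r, w) = 5*((r + (1 - 1)²)*(w + w))/7 = 5*((r + 0²)*(2*w))/7 = 5*((r + 0)*(2*w))/7 = 5*(r*(2*w))/7 = 5*(2*r*w)/7 = 10*r*w/7)
q(t) = 10*t²/7 (q(t) = 10*t*t/7 = 10*t²/7)
q(b(-23, -23)) - 1*(-487580) = 10*(-7/3 + 24*(-23))²/7 - 1*(-487580) = 10*(-7/3 - 552)²/7 + 487580 = 10*(-1663/3)²/7 + 487580 = (10/7)*(2765569/9) + 487580 = 27655690/63 + 487580 = 58373230/63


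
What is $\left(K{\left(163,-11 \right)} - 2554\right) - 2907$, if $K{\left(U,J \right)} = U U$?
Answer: $21108$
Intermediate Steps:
$K{\left(U,J \right)} = U^{2}$
$\left(K{\left(163,-11 \right)} - 2554\right) - 2907 = \left(163^{2} - 2554\right) - 2907 = \left(26569 - 2554\right) - 2907 = 24015 - 2907 = 21108$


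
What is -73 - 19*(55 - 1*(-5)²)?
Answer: -643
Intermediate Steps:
-73 - 19*(55 - 1*(-5)²) = -73 - 19*(55 - 1*25) = -73 - 19*(55 - 25) = -73 - 19*30 = -73 - 570 = -643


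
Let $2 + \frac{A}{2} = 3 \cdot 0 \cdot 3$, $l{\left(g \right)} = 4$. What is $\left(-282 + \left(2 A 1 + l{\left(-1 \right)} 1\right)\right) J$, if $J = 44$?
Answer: $-12584$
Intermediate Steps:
$A = -4$ ($A = -4 + 2 \cdot 3 \cdot 0 \cdot 3 = -4 + 2 \cdot 0 \cdot 3 = -4 + 2 \cdot 0 = -4 + 0 = -4$)
$\left(-282 + \left(2 A 1 + l{\left(-1 \right)} 1\right)\right) J = \left(-282 + \left(2 \left(-4\right) 1 + 4 \cdot 1\right)\right) 44 = \left(-282 + \left(\left(-8\right) 1 + 4\right)\right) 44 = \left(-282 + \left(-8 + 4\right)\right) 44 = \left(-282 - 4\right) 44 = \left(-286\right) 44 = -12584$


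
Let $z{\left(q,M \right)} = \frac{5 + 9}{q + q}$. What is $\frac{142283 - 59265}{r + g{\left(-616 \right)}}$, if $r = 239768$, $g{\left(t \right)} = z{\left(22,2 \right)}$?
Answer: $\frac{1826396}{5274903} \approx 0.34624$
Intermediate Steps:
$z{\left(q,M \right)} = \frac{7}{q}$ ($z{\left(q,M \right)} = \frac{14}{2 q} = 14 \frac{1}{2 q} = \frac{7}{q}$)
$g{\left(t \right)} = \frac{7}{22}$
$\frac{142283 - 59265}{r + g{\left(-616 \right)}} = \frac{142283 - 59265}{239768 + \frac{7}{22}} = \frac{83018}{\frac{5274903}{22}} = 83018 \cdot \frac{22}{5274903} = \frac{1826396}{5274903}$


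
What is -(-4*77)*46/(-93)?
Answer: -14168/93 ≈ -152.34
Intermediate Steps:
-(-4*77)*46/(-93) = -(-308)*46*(-1/93) = -(-308)*(-46)/93 = -1*14168/93 = -14168/93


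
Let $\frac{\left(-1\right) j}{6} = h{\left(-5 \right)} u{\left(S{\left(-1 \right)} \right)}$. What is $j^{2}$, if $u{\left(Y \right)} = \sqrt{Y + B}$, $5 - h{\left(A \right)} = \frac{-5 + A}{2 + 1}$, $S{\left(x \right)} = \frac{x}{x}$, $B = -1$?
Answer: $0$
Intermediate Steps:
$S{\left(x \right)} = 1$
$h{\left(A \right)} = \frac{20}{3} - \frac{A}{3}$ ($h{\left(A \right)} = 5 - \frac{-5 + A}{2 + 1} = 5 - \frac{-5 + A}{3} = 5 - \left(-5 + A\right) \frac{1}{3} = 5 - \left(- \frac{5}{3} + \frac{A}{3}\right) = \frac{20}{3} - \frac{A}{3}$)
$u{\left(Y \right)} = \sqrt{-1 + Y}$ ($u{\left(Y \right)} = \sqrt{Y - 1} = \sqrt{-1 + Y}$)
$j = 0$ ($j = - 6 \left(\frac{20}{3} - - \frac{5}{3}\right) \sqrt{-1 + 1} = - 6 \left(\frac{20}{3} + \frac{5}{3}\right) \sqrt{0} = - 6 \cdot \frac{25}{3} \cdot 0 = \left(-6\right) 0 = 0$)
$j^{2} = 0^{2} = 0$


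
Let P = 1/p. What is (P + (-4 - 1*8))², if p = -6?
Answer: 5329/36 ≈ 148.03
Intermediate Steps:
P = -⅙ (P = 1/(-6) = -⅙ ≈ -0.16667)
(P + (-4 - 1*8))² = (-⅙ + (-4 - 1*8))² = (-⅙ + (-4 - 8))² = (-⅙ - 12)² = (-73/6)² = 5329/36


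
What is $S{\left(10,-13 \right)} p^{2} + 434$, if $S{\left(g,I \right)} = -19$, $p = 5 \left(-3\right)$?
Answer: $-3841$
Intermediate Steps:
$p = -15$
$S{\left(10,-13 \right)} p^{2} + 434 = - 19 \left(-15\right)^{2} + 434 = \left(-19\right) 225 + 434 = -4275 + 434 = -3841$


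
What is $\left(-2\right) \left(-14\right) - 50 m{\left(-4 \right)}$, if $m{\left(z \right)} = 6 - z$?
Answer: $-472$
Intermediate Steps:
$\left(-2\right) \left(-14\right) - 50 m{\left(-4 \right)} = \left(-2\right) \left(-14\right) - 50 \left(6 - -4\right) = 28 - 50 \left(6 + 4\right) = 28 - 500 = -472$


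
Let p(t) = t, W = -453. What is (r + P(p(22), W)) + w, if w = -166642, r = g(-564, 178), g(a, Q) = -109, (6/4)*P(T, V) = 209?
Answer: -499835/3 ≈ -1.6661e+5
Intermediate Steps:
P(T, V) = 418/3 (P(T, V) = (2/3)*209 = 418/3)
r = -109
(r + P(p(22), W)) + w = (-109 + 418/3) - 166642 = 91/3 - 166642 = -499835/3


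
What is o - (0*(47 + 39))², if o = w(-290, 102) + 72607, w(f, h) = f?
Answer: 72317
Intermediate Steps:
o = 72317 (o = -290 + 72607 = 72317)
o - (0*(47 + 39))² = 72317 - (0*(47 + 39))² = 72317 - (0*86)² = 72317 - 1*0² = 72317 - 1*0 = 72317 + 0 = 72317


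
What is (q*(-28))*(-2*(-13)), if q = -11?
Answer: 8008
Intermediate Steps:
(q*(-28))*(-2*(-13)) = (-11*(-28))*(-2*(-13)) = 308*26 = 8008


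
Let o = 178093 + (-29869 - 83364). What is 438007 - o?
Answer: 373147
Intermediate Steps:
o = 64860 (o = 178093 - 113233 = 64860)
438007 - o = 438007 - 1*64860 = 438007 - 64860 = 373147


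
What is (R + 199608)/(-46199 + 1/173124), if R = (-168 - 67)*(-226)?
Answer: -43751551032/7998155675 ≈ -5.4702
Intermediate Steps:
R = 53110 (R = -235*(-226) = 53110)
(R + 199608)/(-46199 + 1/173124) = (53110 + 199608)/(-46199 + 1/173124) = 252718/(-46199 + 1/173124) = 252718/(-7998155675/173124) = 252718*(-173124/7998155675) = -43751551032/7998155675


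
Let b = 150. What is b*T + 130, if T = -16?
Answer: -2270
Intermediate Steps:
b*T + 130 = 150*(-16) + 130 = -2400 + 130 = -2270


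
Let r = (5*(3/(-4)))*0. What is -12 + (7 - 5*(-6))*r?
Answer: -12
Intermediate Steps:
r = 0 (r = (5*(3*(-¼)))*0 = (5*(-¾))*0 = -15/4*0 = 0)
-12 + (7 - 5*(-6))*r = -12 + (7 - 5*(-6))*0 = -12 + (7 + 30)*0 = -12 + 37*0 = -12 + 0 = -12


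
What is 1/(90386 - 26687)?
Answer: 1/63699 ≈ 1.5699e-5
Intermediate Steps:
1/(90386 - 26687) = 1/63699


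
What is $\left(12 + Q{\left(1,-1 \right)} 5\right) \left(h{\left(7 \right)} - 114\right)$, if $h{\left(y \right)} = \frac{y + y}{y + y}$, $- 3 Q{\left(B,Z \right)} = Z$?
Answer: $- \frac{4633}{3} \approx -1544.3$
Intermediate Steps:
$Q{\left(B,Z \right)} = - \frac{Z}{3}$
$h{\left(y \right)} = 1$ ($h{\left(y \right)} = \frac{2 y}{2 y} = 2 y \frac{1}{2 y} = 1$)
$\left(12 + Q{\left(1,-1 \right)} 5\right) \left(h{\left(7 \right)} - 114\right) = \left(12 + \left(- \frac{1}{3}\right) \left(-1\right) 5\right) \left(1 - 114\right) = \left(12 + \frac{1}{3} \cdot 5\right) \left(-113\right) = \left(12 + \frac{5}{3}\right) \left(-113\right) = \frac{41}{3} \left(-113\right) = - \frac{4633}{3}$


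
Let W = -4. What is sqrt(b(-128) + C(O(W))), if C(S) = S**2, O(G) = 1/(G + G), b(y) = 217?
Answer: sqrt(13889)/8 ≈ 14.731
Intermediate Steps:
O(G) = 1/(2*G)
sqrt(b(-128) + C(O(W))) = sqrt(217 + ((1/2)/(-4))**2) = sqrt(217 + ((1/2)*(-1/4))**2) = sqrt(217 + (-1/8)**2) = sqrt(217 + 1/64) = sqrt(13889/64) = sqrt(13889)/8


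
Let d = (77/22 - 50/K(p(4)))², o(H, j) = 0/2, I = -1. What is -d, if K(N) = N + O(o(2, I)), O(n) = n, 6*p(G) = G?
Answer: -20449/4 ≈ -5112.3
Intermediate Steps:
p(G) = G/6
o(H, j) = 0 (o(H, j) = 0*(½) = 0)
K(N) = N (K(N) = N + 0 = N)
d = 20449/4 (d = (77/22 - 50/((⅙)*4))² = (77*(1/22) - 50/⅔)² = (7/2 - 50*3/2)² = (7/2 - 75)² = (-143/2)² = 20449/4 ≈ 5112.3)
-d = -1*20449/4 = -20449/4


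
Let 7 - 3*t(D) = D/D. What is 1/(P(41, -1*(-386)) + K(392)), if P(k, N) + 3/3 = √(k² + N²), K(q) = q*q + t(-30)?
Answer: 153665/23612781548 - √150677/23612781548 ≈ 6.4913e-6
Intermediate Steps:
t(D) = 2 (t(D) = 7/3 - D/(3*D) = 7/3 - ⅓*1 = 7/3 - ⅓ = 2)
K(q) = 2 + q² (K(q) = q*q + 2 = q² + 2 = 2 + q²)
P(k, N) = -1 + √(N² + k²) (P(k, N) = -1 + √(k² + N²) = -1 + √(N² + k²))
1/(P(41, -1*(-386)) + K(392)) = 1/((-1 + √((-1*(-386))² + 41²)) + (2 + 392²)) = 1/((-1 + √(386² + 1681)) + (2 + 153664)) = 1/((-1 + √(148996 + 1681)) + 153666) = 1/((-1 + √150677) + 153666) = 1/(153665 + √150677)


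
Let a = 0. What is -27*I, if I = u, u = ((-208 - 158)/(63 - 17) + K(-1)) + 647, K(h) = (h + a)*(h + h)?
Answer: -398088/23 ≈ -17308.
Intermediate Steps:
K(h) = 2*h² (K(h) = (h + 0)*(h + h) = h*(2*h) = 2*h²)
u = 14744/23 (u = ((-208 - 158)/(63 - 17) + 2*(-1)²) + 647 = (-366/46 + 2*1) + 647 = (-366*1/46 + 2) + 647 = (-183/23 + 2) + 647 = -137/23 + 647 = 14744/23 ≈ 641.04)
I = 14744/23 ≈ 641.04
-27*I = -27*14744/23 = -398088/23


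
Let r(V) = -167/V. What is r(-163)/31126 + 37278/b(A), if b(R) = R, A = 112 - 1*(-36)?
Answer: 23641421785/93860453 ≈ 251.88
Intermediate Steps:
A = 148 (A = 112 + 36 = 148)
r(-163)/31126 + 37278/b(A) = -167/(-163)/31126 + 37278/148 = -167*(-1/163)*(1/31126) + 37278*(1/148) = (167/163)*(1/31126) + 18639/74 = 167/5073538 + 18639/74 = 23641421785/93860453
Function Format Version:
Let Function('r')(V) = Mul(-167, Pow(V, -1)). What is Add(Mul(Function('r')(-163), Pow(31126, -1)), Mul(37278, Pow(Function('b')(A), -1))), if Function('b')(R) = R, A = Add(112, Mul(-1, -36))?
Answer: Rational(23641421785, 93860453) ≈ 251.88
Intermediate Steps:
A = 148 (A = Add(112, 36) = 148)
Add(Mul(Function('r')(-163), Pow(31126, -1)), Mul(37278, Pow(Function('b')(A), -1))) = Add(Mul(Mul(-167, Pow(-163, -1)), Pow(31126, -1)), Mul(37278, Pow(148, -1))) = Add(Mul(Mul(-167, Rational(-1, 163)), Rational(1, 31126)), Mul(37278, Rational(1, 148))) = Add(Mul(Rational(167, 163), Rational(1, 31126)), Rational(18639, 74)) = Add(Rational(167, 5073538), Rational(18639, 74)) = Rational(23641421785, 93860453)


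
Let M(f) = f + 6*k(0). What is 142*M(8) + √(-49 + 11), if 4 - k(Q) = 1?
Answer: 3692 + I*√38 ≈ 3692.0 + 6.1644*I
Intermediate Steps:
k(Q) = 3 (k(Q) = 4 - 1*1 = 4 - 1 = 3)
M(f) = 18 + f (M(f) = f + 6*3 = f + 18 = 18 + f)
142*M(8) + √(-49 + 11) = 142*(18 + 8) + √(-49 + 11) = 142*26 + √(-38) = 3692 + I*√38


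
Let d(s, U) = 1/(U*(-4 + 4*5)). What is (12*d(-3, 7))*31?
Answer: 93/28 ≈ 3.3214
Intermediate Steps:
d(s, U) = 1/(16*U) (d(s, U) = 1/(U*(-4 + 20)) = 1/(U*16) = 1/(16*U))
(12*d(-3, 7))*31 = (12*((1/16)/7))*31 = (12*((1/16)*(⅐)))*31 = (12*(1/112))*31 = (3/28)*31 = 93/28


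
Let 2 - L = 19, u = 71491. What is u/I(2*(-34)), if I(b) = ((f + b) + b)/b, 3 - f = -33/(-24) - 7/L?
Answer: 661148768/18331 ≈ 36067.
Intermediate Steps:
L = -17 (L = 2 - 1*19 = 2 - 19 = -17)
f = 165/136 (f = 3 - (-33/(-24) - 7/(-17)) = 3 - (-33*(-1/24) - 7*(-1/17)) = 3 - (11/8 + 7/17) = 3 - 1*243/136 = 3 - 243/136 = 165/136 ≈ 1.2132)
I(b) = (165/136 + 2*b)/b (I(b) = ((165/136 + b) + b)/b = (165/136 + 2*b)/b)
u/I(2*(-34)) = 71491/(2 + 165/(136*((2*(-34))))) = 71491/(2 + (165/136)/(-68)) = 71491/(2 + (165/136)*(-1/68)) = 71491/(2 - 165/9248) = 71491/(18331/9248) = 71491*(9248/18331) = 661148768/18331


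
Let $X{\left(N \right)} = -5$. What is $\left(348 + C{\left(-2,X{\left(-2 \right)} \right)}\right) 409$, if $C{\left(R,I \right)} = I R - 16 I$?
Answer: $179142$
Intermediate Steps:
$C{\left(R,I \right)} = - 16 I + I R$
$\left(348 + C{\left(-2,X{\left(-2 \right)} \right)}\right) 409 = \left(348 - 5 \left(-16 - 2\right)\right) 409 = \left(348 - -90\right) 409 = \left(348 + 90\right) 409 = 438 \cdot 409 = 179142$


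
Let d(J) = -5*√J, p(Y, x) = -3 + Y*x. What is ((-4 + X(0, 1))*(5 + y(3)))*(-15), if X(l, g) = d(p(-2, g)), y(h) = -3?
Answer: 120 + 150*I*√5 ≈ 120.0 + 335.41*I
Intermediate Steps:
X(l, g) = -5*√(-3 - 2*g)
((-4 + X(0, 1))*(5 + y(3)))*(-15) = ((-4 - 5*√(-3 - 2*1))*(5 - 3))*(-15) = ((-4 - 5*√(-3 - 2))*2)*(-15) = ((-4 - 5*I*√5)*2)*(-15) = (-8 - 10*I*√5)*(-15) = 120 + 150*I*√5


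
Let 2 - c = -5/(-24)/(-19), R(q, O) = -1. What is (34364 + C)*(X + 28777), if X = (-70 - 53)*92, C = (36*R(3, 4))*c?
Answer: 1197531439/2 ≈ 5.9877e+8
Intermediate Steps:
c = 917/456 (c = 2 - (-5/(-24))/(-19) = 2 - (-5*(-1/24))*(-1)/19 = 2 - 5*(-1)/(24*19) = 2 - 1*(-5/456) = 2 + 5/456 = 917/456 ≈ 2.0110)
C = -2751/38 (C = (36*(-1))*(917/456) = -36*917/456 = -2751/38 ≈ -72.395)
X = -11316 (X = -123*92 = -11316)
(34364 + C)*(X + 28777) = (34364 - 2751/38)*(-11316 + 28777) = (1303081/38)*17461 = 1197531439/2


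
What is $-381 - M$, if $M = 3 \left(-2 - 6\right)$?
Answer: $-357$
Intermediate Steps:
$M = -24$ ($M = 3 \left(-8\right) = -24$)
$-381 - M = -381 - -24 = -381 + 24 = -357$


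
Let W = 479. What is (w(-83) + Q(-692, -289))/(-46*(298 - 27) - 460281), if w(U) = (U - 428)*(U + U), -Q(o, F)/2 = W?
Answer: -83868/472747 ≈ -0.17741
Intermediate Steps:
Q(o, F) = -958 (Q(o, F) = -2*479 = -958)
w(U) = 2*U*(-428 + U) (w(U) = (-428 + U)*(2*U) = 2*U*(-428 + U))
(w(-83) + Q(-692, -289))/(-46*(298 - 27) - 460281) = (2*(-83)*(-428 - 83) - 958)/(-46*(298 - 27) - 460281) = (2*(-83)*(-511) - 958)/(-46*271 - 460281) = (84826 - 958)/(-12466 - 460281) = 83868/(-472747) = 83868*(-1/472747) = -83868/472747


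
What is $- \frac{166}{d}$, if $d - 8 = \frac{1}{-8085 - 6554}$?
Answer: $- \frac{2430074}{117111} \approx -20.75$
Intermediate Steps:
$d = \frac{117111}{14639}$ ($d = 8 + \frac{1}{-8085 - 6554} = 8 + \frac{1}{-14639} = 8 - \frac{1}{14639} = \frac{117111}{14639} \approx 7.9999$)
$- \frac{166}{d} = - \frac{166}{\frac{117111}{14639}} = \left(-166\right) \frac{14639}{117111} = - \frac{2430074}{117111}$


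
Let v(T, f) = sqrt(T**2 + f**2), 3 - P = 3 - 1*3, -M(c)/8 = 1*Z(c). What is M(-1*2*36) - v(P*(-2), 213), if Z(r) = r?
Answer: 576 - 3*sqrt(5045) ≈ 362.92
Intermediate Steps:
M(c) = -8*c
P = 3 (P = 3 - (3 - 1*3) = 3 - (3 - 3) = 3 - 1*0 = 3 + 0 = 3)
M(-1*2*36) - v(P*(-2), 213) = -8*(-1*2)*36 - sqrt((3*(-2))**2 + 213**2) = -(-16)*36 - sqrt((-6)**2 + 45369) = -8*(-72) - sqrt(36 + 45369) = 576 - sqrt(45405) = 576 - 3*sqrt(5045)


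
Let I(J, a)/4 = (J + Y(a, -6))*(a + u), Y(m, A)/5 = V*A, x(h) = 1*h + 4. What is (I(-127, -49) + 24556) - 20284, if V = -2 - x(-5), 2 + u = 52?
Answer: 3884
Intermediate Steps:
x(h) = 4 + h (x(h) = h + 4 = 4 + h)
u = 50 (u = -2 + 52 = 50)
V = -1 (V = -2 - (4 - 5) = -2 - 1*(-1) = -2 + 1 = -1)
Y(m, A) = -5*A (Y(m, A) = 5*(-A) = -5*A)
I(J, a) = 4*(30 + J)*(50 + a) (I(J, a) = 4*((J - 5*(-6))*(a + 50)) = 4*((J + 30)*(50 + a)) = 4*((30 + J)*(50 + a)) = 4*(30 + J)*(50 + a))
(I(-127, -49) + 24556) - 20284 = ((6000 + 120*(-49) + 200*(-127) + 4*(-127)*(-49)) + 24556) - 20284 = ((6000 - 5880 - 25400 + 24892) + 24556) - 20284 = (-388 + 24556) - 20284 = 24168 - 20284 = 3884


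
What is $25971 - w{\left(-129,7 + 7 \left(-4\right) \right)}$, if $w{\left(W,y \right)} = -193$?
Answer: $26164$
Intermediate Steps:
$25971 - w{\left(-129,7 + 7 \left(-4\right) \right)} = 25971 - -193 = 25971 + 193 = 26164$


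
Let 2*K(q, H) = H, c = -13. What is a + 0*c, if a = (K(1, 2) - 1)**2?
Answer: 0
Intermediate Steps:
K(q, H) = H/2
a = 0 (a = ((1/2)*2 - 1)**2 = (1 - 1)**2 = 0**2 = 0)
a + 0*c = 0 + 0*(-13) = 0 + 0 = 0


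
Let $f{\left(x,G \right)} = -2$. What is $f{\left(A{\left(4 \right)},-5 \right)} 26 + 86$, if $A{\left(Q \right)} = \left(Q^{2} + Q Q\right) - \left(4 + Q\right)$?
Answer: $34$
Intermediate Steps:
$A{\left(Q \right)} = -4 - Q + 2 Q^{2}$ ($A{\left(Q \right)} = \left(Q^{2} + Q^{2}\right) - \left(4 + Q\right) = 2 Q^{2} - \left(4 + Q\right) = -4 - Q + 2 Q^{2}$)
$f{\left(A{\left(4 \right)},-5 \right)} 26 + 86 = \left(-2\right) 26 + 86 = -52 + 86 = 34$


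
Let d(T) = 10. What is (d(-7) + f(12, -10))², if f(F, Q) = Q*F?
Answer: 12100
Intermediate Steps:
f(F, Q) = F*Q
(d(-7) + f(12, -10))² = (10 + 12*(-10))² = (10 - 120)² = (-110)² = 12100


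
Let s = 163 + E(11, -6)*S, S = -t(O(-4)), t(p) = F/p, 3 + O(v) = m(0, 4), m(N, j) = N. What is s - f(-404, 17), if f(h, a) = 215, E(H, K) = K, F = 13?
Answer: -78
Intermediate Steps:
O(v) = -3 (O(v) = -3 + 0 = -3)
t(p) = 13/p
S = 13/3 (S = -13/(-3) = -13*(-1)/3 = -1*(-13/3) = 13/3 ≈ 4.3333)
s = 137 (s = 163 - 6*13/3 = 163 - 26 = 137)
s - f(-404, 17) = 137 - 1*215 = 137 - 215 = -78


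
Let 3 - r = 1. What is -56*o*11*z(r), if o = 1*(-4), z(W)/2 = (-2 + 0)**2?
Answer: 19712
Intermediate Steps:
r = 2 (r = 3 - 1*1 = 3 - 1 = 2)
z(W) = 8 (z(W) = 2*(-2 + 0)**2 = 2*(-2)**2 = 2*4 = 8)
o = -4
-56*o*11*z(r) = -56*(-4*11)*8 = -(-2464)*8 = -56*(-352) = 19712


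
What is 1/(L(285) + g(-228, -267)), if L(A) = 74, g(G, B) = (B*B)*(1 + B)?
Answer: -1/18962800 ≈ -5.2735e-8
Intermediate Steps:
g(G, B) = B²*(1 + B)
1/(L(285) + g(-228, -267)) = 1/(74 + (-267)²*(1 - 267)) = 1/(74 + 71289*(-266)) = 1/(74 - 18962874) = 1/(-18962800) = -1/18962800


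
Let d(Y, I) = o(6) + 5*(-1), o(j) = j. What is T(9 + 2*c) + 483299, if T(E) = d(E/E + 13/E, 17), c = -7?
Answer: 483300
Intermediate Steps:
d(Y, I) = 1 (d(Y, I) = 6 + 5*(-1) = 6 - 5 = 1)
T(E) = 1
T(9 + 2*c) + 483299 = 1 + 483299 = 483300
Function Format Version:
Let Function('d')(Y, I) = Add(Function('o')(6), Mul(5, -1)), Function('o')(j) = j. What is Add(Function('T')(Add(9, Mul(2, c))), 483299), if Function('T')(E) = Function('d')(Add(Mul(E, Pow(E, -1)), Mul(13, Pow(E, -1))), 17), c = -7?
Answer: 483300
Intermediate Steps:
Function('d')(Y, I) = 1 (Function('d')(Y, I) = Add(6, Mul(5, -1)) = Add(6, -5) = 1)
Function('T')(E) = 1
Add(Function('T')(Add(9, Mul(2, c))), 483299) = Add(1, 483299) = 483300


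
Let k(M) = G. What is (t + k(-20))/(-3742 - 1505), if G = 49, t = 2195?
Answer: -68/159 ≈ -0.42767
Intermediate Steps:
k(M) = 49
(t + k(-20))/(-3742 - 1505) = (2195 + 49)/(-3742 - 1505) = 2244/(-5247) = 2244*(-1/5247) = -68/159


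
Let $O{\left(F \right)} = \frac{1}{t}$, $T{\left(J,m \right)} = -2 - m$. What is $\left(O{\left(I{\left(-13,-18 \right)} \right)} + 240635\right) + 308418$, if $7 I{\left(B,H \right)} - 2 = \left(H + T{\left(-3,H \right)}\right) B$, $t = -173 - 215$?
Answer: $\frac{213032563}{388} \approx 5.4905 \cdot 10^{5}$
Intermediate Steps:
$t = -388$
$I{\left(B,H \right)} = \frac{2}{7} - \frac{2 B}{7}$ ($I{\left(B,H \right)} = \frac{2}{7} + \frac{\left(H - \left(2 + H\right)\right) B}{7} = \frac{2}{7} + \frac{\left(-2\right) B}{7} = \frac{2}{7} - \frac{2 B}{7}$)
$O{\left(F \right)} = - \frac{1}{388}$ ($O{\left(F \right)} = \frac{1}{-388} = - \frac{1}{388}$)
$\left(O{\left(I{\left(-13,-18 \right)} \right)} + 240635\right) + 308418 = \left(- \frac{1}{388} + 240635\right) + 308418 = \frac{93366379}{388} + 308418 = \frac{213032563}{388}$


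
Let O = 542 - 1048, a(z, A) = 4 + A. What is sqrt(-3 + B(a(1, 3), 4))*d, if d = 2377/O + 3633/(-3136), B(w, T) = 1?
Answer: -663755*I*sqrt(2)/113344 ≈ -8.2818*I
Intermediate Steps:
O = -506
d = -663755/113344 (d = 2377/(-506) + 3633/(-3136) = 2377*(-1/506) + 3633*(-1/3136) = -2377/506 - 519/448 = -663755/113344 ≈ -5.8561)
sqrt(-3 + B(a(1, 3), 4))*d = sqrt(-3 + 1)*(-663755/113344) = sqrt(-2)*(-663755/113344) = (I*sqrt(2))*(-663755/113344) = -663755*I*sqrt(2)/113344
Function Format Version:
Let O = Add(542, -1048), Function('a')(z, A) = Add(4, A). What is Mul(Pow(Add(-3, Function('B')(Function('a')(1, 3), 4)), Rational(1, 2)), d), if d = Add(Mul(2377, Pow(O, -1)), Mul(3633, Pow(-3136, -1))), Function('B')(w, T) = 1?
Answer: Mul(Rational(-663755, 113344), I, Pow(2, Rational(1, 2))) ≈ Mul(-8.2818, I)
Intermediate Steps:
O = -506
d = Rational(-663755, 113344) (d = Add(Mul(2377, Pow(-506, -1)), Mul(3633, Pow(-3136, -1))) = Add(Mul(2377, Rational(-1, 506)), Mul(3633, Rational(-1, 3136))) = Add(Rational(-2377, 506), Rational(-519, 448)) = Rational(-663755, 113344) ≈ -5.8561)
Mul(Pow(Add(-3, Function('B')(Function('a')(1, 3), 4)), Rational(1, 2)), d) = Mul(Pow(Add(-3, 1), Rational(1, 2)), Rational(-663755, 113344)) = Mul(Pow(-2, Rational(1, 2)), Rational(-663755, 113344)) = Mul(Mul(I, Pow(2, Rational(1, 2))), Rational(-663755, 113344)) = Mul(Rational(-663755, 113344), I, Pow(2, Rational(1, 2)))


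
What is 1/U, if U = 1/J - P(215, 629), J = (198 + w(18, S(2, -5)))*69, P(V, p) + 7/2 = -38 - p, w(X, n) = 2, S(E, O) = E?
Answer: 13800/9252901 ≈ 0.0014914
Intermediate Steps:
P(V, p) = -83/2 - p (P(V, p) = -7/2 + (-38 - p) = -83/2 - p)
J = 13800 (J = (198 + 2)*69 = 200*69 = 13800)
U = 9252901/13800 (U = 1/13800 - (-83/2 - 1*629) = 1/13800 - (-83/2 - 629) = 1/13800 - 1*(-1341/2) = 1/13800 + 1341/2 = 9252901/13800 ≈ 670.50)
1/U = 1/(9252901/13800) = 13800/9252901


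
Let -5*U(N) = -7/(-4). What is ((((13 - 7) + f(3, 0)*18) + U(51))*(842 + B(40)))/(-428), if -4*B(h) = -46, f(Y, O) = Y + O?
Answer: -2036451/17120 ≈ -118.95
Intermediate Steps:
f(Y, O) = O + Y
B(h) = 23/2 (B(h) = -¼*(-46) = 23/2)
U(N) = -7/20 (U(N) = -(-7)/(5*(-4)) = -(-7)*(-1)/(5*4) = -⅕*7/4 = -7/20)
((((13 - 7) + f(3, 0)*18) + U(51))*(842 + B(40)))/(-428) = ((((13 - 7) + (0 + 3)*18) - 7/20)*(842 + 23/2))/(-428) = (((6 + 3*18) - 7/20)*(1707/2))*(-1/428) = (((6 + 54) - 7/20)*(1707/2))*(-1/428) = ((60 - 7/20)*(1707/2))*(-1/428) = ((1193/20)*(1707/2))*(-1/428) = (2036451/40)*(-1/428) = -2036451/17120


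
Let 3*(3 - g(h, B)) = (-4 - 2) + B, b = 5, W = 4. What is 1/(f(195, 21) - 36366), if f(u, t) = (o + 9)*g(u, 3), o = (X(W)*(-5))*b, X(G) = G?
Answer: -1/36730 ≈ -2.7226e-5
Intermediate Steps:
g(h, B) = 5 - B/3 (g(h, B) = 3 - ((-4 - 2) + B)/3 = 3 - (-6 + B)/3 = 3 + (2 - B/3) = 5 - B/3)
o = -100 (o = (4*(-5))*5 = -20*5 = -100)
f(u, t) = -364 (f(u, t) = (-100 + 9)*(5 - 1/3*3) = -91*(5 - 1) = -91*4 = -364)
1/(f(195, 21) - 36366) = 1/(-364 - 36366) = 1/(-36730) = -1/36730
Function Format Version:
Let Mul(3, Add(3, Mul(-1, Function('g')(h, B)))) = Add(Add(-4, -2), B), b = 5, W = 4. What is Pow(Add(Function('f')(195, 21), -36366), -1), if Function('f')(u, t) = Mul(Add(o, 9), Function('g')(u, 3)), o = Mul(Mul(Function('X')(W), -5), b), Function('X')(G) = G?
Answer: Rational(-1, 36730) ≈ -2.7226e-5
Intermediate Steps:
Function('g')(h, B) = Add(5, Mul(Rational(-1, 3), B)) (Function('g')(h, B) = Add(3, Mul(Rational(-1, 3), Add(Add(-4, -2), B))) = Add(3, Mul(Rational(-1, 3), Add(-6, B))) = Add(3, Add(2, Mul(Rational(-1, 3), B))) = Add(5, Mul(Rational(-1, 3), B)))
o = -100 (o = Mul(Mul(4, -5), 5) = Mul(-20, 5) = -100)
Function('f')(u, t) = -364 (Function('f')(u, t) = Mul(Add(-100, 9), Add(5, Mul(Rational(-1, 3), 3))) = Mul(-91, Add(5, -1)) = Mul(-91, 4) = -364)
Pow(Add(Function('f')(195, 21), -36366), -1) = Pow(Add(-364, -36366), -1) = Pow(-36730, -1) = Rational(-1, 36730)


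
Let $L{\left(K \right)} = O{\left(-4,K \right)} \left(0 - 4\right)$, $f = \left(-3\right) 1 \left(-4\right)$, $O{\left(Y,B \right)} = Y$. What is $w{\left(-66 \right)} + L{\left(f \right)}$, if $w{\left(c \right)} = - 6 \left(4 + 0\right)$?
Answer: $-8$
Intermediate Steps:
$f = 12$ ($f = \left(-3\right) \left(-4\right) = 12$)
$L{\left(K \right)} = 16$ ($L{\left(K \right)} = - 4 \left(0 - 4\right) = \left(-4\right) \left(-4\right) = 16$)
$w{\left(c \right)} = -24$ ($w{\left(c \right)} = \left(-6\right) 4 = -24$)
$w{\left(-66 \right)} + L{\left(f \right)} = -24 + 16 = -8$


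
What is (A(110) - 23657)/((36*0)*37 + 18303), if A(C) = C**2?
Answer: -11557/18303 ≈ -0.63143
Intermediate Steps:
(A(110) - 23657)/((36*0)*37 + 18303) = (110**2 - 23657)/((36*0)*37 + 18303) = (12100 - 23657)/(0*37 + 18303) = -11557/(0 + 18303) = -11557/18303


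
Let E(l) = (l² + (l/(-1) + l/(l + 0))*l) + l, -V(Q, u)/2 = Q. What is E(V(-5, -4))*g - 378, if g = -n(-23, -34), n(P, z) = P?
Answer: 82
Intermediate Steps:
V(Q, u) = -2*Q
g = 23 (g = -1*(-23) = 23)
E(l) = l + l² + l*(1 - l) (E(l) = (l² + (l*(-1) + l/l)*l) + l = (l² + (-l + 1)*l) + l = (l² + (1 - l)*l) + l = (l² + l*(1 - l)) + l = l + l² + l*(1 - l))
E(V(-5, -4))*g - 378 = (2*(-2*(-5)))*23 - 378 = (2*10)*23 - 378 = 20*23 - 378 = 460 - 378 = 82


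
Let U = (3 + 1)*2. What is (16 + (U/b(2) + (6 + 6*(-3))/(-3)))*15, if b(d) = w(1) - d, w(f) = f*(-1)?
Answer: 260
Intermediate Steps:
w(f) = -f
b(d) = -1 - d (b(d) = -1*1 - d = -1 - d)
U = 8 (U = 4*2 = 8)
(16 + (U/b(2) + (6 + 6*(-3))/(-3)))*15 = (16 + (8/(-1 - 1*2) + (6 + 6*(-3))/(-3)))*15 = (16 + (8/(-1 - 2) + (6 - 18)*(-⅓)))*15 = (16 + (8/(-3) - 12*(-⅓)))*15 = (16 + (8*(-⅓) + 4))*15 = (16 + (-8/3 + 4))*15 = (16 + 4/3)*15 = (52/3)*15 = 260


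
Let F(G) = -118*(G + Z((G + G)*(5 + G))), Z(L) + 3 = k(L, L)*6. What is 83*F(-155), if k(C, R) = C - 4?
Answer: -2730743492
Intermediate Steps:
k(C, R) = -4 + C
Z(L) = -27 + 6*L (Z(L) = -3 + (-4 + L)*6 = -3 + (-24 + 6*L) = -27 + 6*L)
F(G) = 3186 - 118*G - 1416*G*(5 + G) (F(G) = -118*(G + (-27 + 6*((G + G)*(5 + G)))) = -118*(G + (-27 + 6*((2*G)*(5 + G)))) = -118*(G + (-27 + 6*(2*G*(5 + G)))) = -118*(G + (-27 + 12*G*(5 + G))) = -118*(-27 + G + 12*G*(5 + G)) = 3186 - 118*G - 1416*G*(5 + G))
83*F(-155) = 83*(3186 - 7198*(-155) - 1416*(-155)²) = 83*(3186 + 1115690 - 1416*24025) = 83*(3186 + 1115690 - 34019400) = 83*(-32900524) = -2730743492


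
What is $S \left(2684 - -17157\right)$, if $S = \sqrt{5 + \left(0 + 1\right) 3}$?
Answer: $39682 \sqrt{2} \approx 56119.0$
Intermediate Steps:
$S = 2 \sqrt{2}$ ($S = \sqrt{5 + 1 \cdot 3} = \sqrt{5 + 3} = \sqrt{8} = 2 \sqrt{2} \approx 2.8284$)
$S \left(2684 - -17157\right) = 2 \sqrt{2} \left(2684 - -17157\right) = 2 \sqrt{2} \left(2684 + 17157\right) = 2 \sqrt{2} \cdot 19841 = 39682 \sqrt{2}$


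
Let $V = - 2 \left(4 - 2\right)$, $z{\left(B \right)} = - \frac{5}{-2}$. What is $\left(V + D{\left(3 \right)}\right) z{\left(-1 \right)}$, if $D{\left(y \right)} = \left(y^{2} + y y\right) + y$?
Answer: $\frac{85}{2} \approx 42.5$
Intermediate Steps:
$z{\left(B \right)} = \frac{5}{2}$ ($z{\left(B \right)} = \left(-5\right) \left(- \frac{1}{2}\right) = \frac{5}{2}$)
$D{\left(y \right)} = y + 2 y^{2}$ ($D{\left(y \right)} = \left(y^{2} + y^{2}\right) + y = 2 y^{2} + y = y + 2 y^{2}$)
$V = -4$ ($V = \left(-2\right) 2 = -4$)
$\left(V + D{\left(3 \right)}\right) z{\left(-1 \right)} = \left(-4 + 3 \left(1 + 2 \cdot 3\right)\right) \frac{5}{2} = \left(-4 + 3 \left(1 + 6\right)\right) \frac{5}{2} = \left(-4 + 3 \cdot 7\right) \frac{5}{2} = \left(-4 + 21\right) \frac{5}{2} = 17 \cdot \frac{5}{2} = \frac{85}{2}$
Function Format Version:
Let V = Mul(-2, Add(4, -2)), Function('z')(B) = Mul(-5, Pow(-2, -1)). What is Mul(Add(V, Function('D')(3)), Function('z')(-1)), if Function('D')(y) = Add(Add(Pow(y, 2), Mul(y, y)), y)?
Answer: Rational(85, 2) ≈ 42.500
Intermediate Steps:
Function('z')(B) = Rational(5, 2) (Function('z')(B) = Mul(-5, Rational(-1, 2)) = Rational(5, 2))
Function('D')(y) = Add(y, Mul(2, Pow(y, 2))) (Function('D')(y) = Add(Add(Pow(y, 2), Pow(y, 2)), y) = Add(Mul(2, Pow(y, 2)), y) = Add(y, Mul(2, Pow(y, 2))))
V = -4 (V = Mul(-2, 2) = -4)
Mul(Add(V, Function('D')(3)), Function('z')(-1)) = Mul(Add(-4, Mul(3, Add(1, Mul(2, 3)))), Rational(5, 2)) = Mul(Add(-4, Mul(3, Add(1, 6))), Rational(5, 2)) = Mul(Add(-4, Mul(3, 7)), Rational(5, 2)) = Mul(Add(-4, 21), Rational(5, 2)) = Mul(17, Rational(5, 2)) = Rational(85, 2)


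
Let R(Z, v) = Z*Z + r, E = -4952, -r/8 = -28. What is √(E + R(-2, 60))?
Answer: 2*I*√1181 ≈ 68.731*I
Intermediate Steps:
r = 224 (r = -8*(-28) = 224)
R(Z, v) = 224 + Z² (R(Z, v) = Z*Z + 224 = Z² + 224 = 224 + Z²)
√(E + R(-2, 60)) = √(-4952 + (224 + (-2)²)) = √(-4952 + (224 + 4)) = √(-4952 + 228) = √(-4724) = 2*I*√1181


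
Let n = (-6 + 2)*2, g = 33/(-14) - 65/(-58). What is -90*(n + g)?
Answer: 168750/203 ≈ 831.28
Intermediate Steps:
g = -251/203 (g = 33*(-1/14) - 65*(-1/58) = -33/14 + 65/58 = -251/203 ≈ -1.2365)
n = -8 (n = -4*2 = -8)
-90*(n + g) = -90*(-8 - 251/203) = -90*(-1875/203) = 168750/203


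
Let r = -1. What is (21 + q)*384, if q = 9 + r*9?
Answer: 8064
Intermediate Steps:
q = 0 (q = 9 - 1*9 = 9 - 9 = 0)
(21 + q)*384 = (21 + 0)*384 = 21*384 = 8064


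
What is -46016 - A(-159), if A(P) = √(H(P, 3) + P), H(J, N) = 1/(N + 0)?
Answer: -46016 - 2*I*√357/3 ≈ -46016.0 - 12.596*I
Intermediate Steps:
H(J, N) = 1/N
A(P) = √(⅓ + P) (A(P) = √(1/3 + P) = √(⅓ + P))
-46016 - A(-159) = -46016 - √(3 + 9*(-159))/3 = -46016 - √(3 - 1431)/3 = -46016 - √(-1428)/3 = -46016 - 2*I*√357/3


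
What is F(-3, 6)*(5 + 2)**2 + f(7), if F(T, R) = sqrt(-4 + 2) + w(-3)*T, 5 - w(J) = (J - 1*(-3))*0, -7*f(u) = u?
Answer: -736 + 49*I*sqrt(2) ≈ -736.0 + 69.297*I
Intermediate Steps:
f(u) = -u/7
w(J) = 5 (w(J) = 5 - (J - 1*(-3))*0 = 5 - (J + 3)*0 = 5 - (3 + J)*0 = 5 - 1*0 = 5 + 0 = 5)
F(T, R) = 5*T + I*sqrt(2) (F(T, R) = sqrt(-4 + 2) + 5*T = sqrt(-2) + 5*T = I*sqrt(2) + 5*T = 5*T + I*sqrt(2))
F(-3, 6)*(5 + 2)**2 + f(7) = (5*(-3) + I*sqrt(2))*(5 + 2)**2 - 1/7*7 = (-15 + I*sqrt(2))*7**2 - 1 = (-15 + I*sqrt(2))*49 - 1 = (-735 + 49*I*sqrt(2)) - 1 = -736 + 49*I*sqrt(2)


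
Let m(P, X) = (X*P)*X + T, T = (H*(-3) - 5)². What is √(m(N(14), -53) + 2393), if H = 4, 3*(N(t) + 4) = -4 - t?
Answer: 8*I*√397 ≈ 159.4*I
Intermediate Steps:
N(t) = -16/3 - t/3 (N(t) = -4 + (-4 - t)/3 = -4 + (-4/3 - t/3) = -16/3 - t/3)
T = 289 (T = (4*(-3) - 5)² = (-12 - 5)² = (-17)² = 289)
m(P, X) = 289 + P*X² (m(P, X) = (X*P)*X + 289 = (P*X)*X + 289 = P*X² + 289 = 289 + P*X²)
√(m(N(14), -53) + 2393) = √((289 + (-16/3 - ⅓*14)*(-53)²) + 2393) = √((289 + (-16/3 - 14/3)*2809) + 2393) = √((289 - 10*2809) + 2393) = √((289 - 28090) + 2393) = √(-27801 + 2393) = √(-25408) = 8*I*√397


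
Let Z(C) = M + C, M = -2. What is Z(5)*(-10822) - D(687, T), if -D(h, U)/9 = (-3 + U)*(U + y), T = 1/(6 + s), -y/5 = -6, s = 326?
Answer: -3667733139/110224 ≈ -33275.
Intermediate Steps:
y = 30 (y = -5*(-6) = 30)
Z(C) = -2 + C
T = 1/332 (T = 1/(6 + 326) = 1/332 ≈ 0.0030120)
D(h, U) = -9*(-3 + U)*(30 + U) (D(h, U) = -9*(-3 + U)*(U + 30) = -9*(-3 + U)*(30 + U))
Z(5)*(-10822) - D(687, T) = (-2 + 5)*(-10822) - (810 - 243*1/332 - 9*(1/332)²) = 3*(-10822) - (810 - 243/332 - 9*1/110224) = -32466 - (810 - 243/332 - 9/110224) = -32466 - 1*89200755/110224 = -32466 - 89200755/110224 = -3667733139/110224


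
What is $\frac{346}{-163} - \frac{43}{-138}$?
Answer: $- \frac{40739}{22494} \approx -1.8111$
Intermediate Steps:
$\frac{346}{-163} - \frac{43}{-138} = 346 \left(- \frac{1}{163}\right) - - \frac{43}{138} = - \frac{346}{163} + \frac{43}{138} = - \frac{40739}{22494}$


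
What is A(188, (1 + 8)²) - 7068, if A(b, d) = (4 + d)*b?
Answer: 8912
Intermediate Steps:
A(b, d) = b*(4 + d)
A(188, (1 + 8)²) - 7068 = 188*(4 + (1 + 8)²) - 7068 = 188*(4 + 9²) - 7068 = 188*(4 + 81) - 7068 = 188*85 - 7068 = 15980 - 7068 = 8912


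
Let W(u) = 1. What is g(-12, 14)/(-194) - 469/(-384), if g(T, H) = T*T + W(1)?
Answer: 17653/37248 ≈ 0.47393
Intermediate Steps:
g(T, H) = 1 + T² (g(T, H) = T*T + 1 = T² + 1 = 1 + T²)
g(-12, 14)/(-194) - 469/(-384) = (1 + (-12)²)/(-194) - 469/(-384) = (1 + 144)*(-1/194) - 469*(-1/384) = 145*(-1/194) + 469/384 = -145/194 + 469/384 = 17653/37248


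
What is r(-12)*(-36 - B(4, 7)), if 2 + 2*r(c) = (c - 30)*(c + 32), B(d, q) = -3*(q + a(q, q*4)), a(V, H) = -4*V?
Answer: 41679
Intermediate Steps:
B(d, q) = 9*q (B(d, q) = -3*(q - 4*q) = -(-9)*q = 9*q)
r(c) = -1 + (-30 + c)*(32 + c)/2 (r(c) = -1 + ((c - 30)*(c + 32))/2 = -1 + ((-30 + c)*(32 + c))/2 = -1 + (-30 + c)*(32 + c)/2)
r(-12)*(-36 - B(4, 7)) = (-481 - 12 + (½)*(-12)²)*(-36 - 9*7) = (-481 - 12 + (½)*144)*(-36 - 1*63) = (-481 - 12 + 72)*(-36 - 63) = -421*(-99) = 41679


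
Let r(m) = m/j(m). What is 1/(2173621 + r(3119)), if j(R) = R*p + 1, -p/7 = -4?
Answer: 87333/189828845912 ≈ 4.6006e-7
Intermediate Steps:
p = 28 (p = -7*(-4) = 28)
j(R) = 1 + 28*R (j(R) = R*28 + 1 = 28*R + 1 = 1 + 28*R)
r(m) = m/(1 + 28*m)
1/(2173621 + r(3119)) = 1/(2173621 + 3119/(1 + 28*3119)) = 1/(2173621 + 3119/(1 + 87332)) = 1/(2173621 + 3119/87333) = 1/(189828845912/87333) = 87333/189828845912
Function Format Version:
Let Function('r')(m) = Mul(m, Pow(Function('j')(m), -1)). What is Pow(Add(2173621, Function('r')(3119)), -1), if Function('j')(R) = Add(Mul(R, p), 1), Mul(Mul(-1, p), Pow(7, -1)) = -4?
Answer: Rational(87333, 189828845912) ≈ 4.6006e-7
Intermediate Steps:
p = 28 (p = Mul(-7, -4) = 28)
Function('j')(R) = Add(1, Mul(28, R)) (Function('j')(R) = Add(Mul(R, 28), 1) = Add(Mul(28, R), 1) = Add(1, Mul(28, R)))
Function('r')(m) = Mul(m, Pow(Add(1, Mul(28, m)), -1))
Pow(Add(2173621, Function('r')(3119)), -1) = Pow(Add(2173621, Mul(3119, Pow(Add(1, Mul(28, 3119)), -1))), -1) = Pow(Add(2173621, Mul(3119, Pow(Add(1, 87332), -1))), -1) = Pow(Add(2173621, Mul(3119, Pow(87333, -1))), -1) = Pow(Add(2173621, Mul(3119, Rational(1, 87333))), -1) = Pow(Add(2173621, Rational(3119, 87333)), -1) = Pow(Rational(189828845912, 87333), -1) = Rational(87333, 189828845912)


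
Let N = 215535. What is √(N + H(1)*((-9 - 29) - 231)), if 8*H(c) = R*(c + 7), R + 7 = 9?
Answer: √214997 ≈ 463.68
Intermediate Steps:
R = 2 (R = -7 + 9 = 2)
H(c) = 7/4 + c/4 (H(c) = (2*(c + 7))/8 = (2*(7 + c))/8 = (14 + 2*c)/8 = 7/4 + c/4)
√(N + H(1)*((-9 - 29) - 231)) = √(215535 + (7/4 + (¼)*1)*((-9 - 29) - 231)) = √(215535 + (7/4 + ¼)*(-38 - 231)) = √(215535 + 2*(-269)) = √(215535 - 538) = √214997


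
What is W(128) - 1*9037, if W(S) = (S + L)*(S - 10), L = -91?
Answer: -4671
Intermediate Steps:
W(S) = (-91 + S)*(-10 + S) (W(S) = (S - 91)*(S - 10) = (-91 + S)*(-10 + S))
W(128) - 1*9037 = (910 + 128² - 101*128) - 1*9037 = (910 + 16384 - 12928) - 9037 = 4366 - 9037 = -4671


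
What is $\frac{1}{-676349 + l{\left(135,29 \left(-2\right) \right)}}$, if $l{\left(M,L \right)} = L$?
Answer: $- \frac{1}{676407} \approx -1.4784 \cdot 10^{-6}$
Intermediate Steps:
$\frac{1}{-676349 + l{\left(135,29 \left(-2\right) \right)}} = \frac{1}{-676349 + 29 \left(-2\right)} = \frac{1}{-676349 - 58} = \frac{1}{-676407} = - \frac{1}{676407}$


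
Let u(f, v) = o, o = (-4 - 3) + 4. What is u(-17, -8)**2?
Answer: 9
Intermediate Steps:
o = -3 (o = -7 + 4 = -3)
u(f, v) = -3
u(-17, -8)**2 = (-3)**2 = 9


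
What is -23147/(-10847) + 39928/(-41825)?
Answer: 76432037/64810825 ≈ 1.1793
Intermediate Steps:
-23147/(-10847) + 39928/(-41825) = -23147*(-1/10847) + 39928*(-1/41825) = 23147/10847 - 5704/5975 = 76432037/64810825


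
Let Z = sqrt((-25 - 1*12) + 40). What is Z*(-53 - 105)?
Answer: -158*sqrt(3) ≈ -273.66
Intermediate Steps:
Z = sqrt(3) (Z = sqrt((-25 - 12) + 40) = sqrt(-37 + 40) = sqrt(3) ≈ 1.7320)
Z*(-53 - 105) = sqrt(3)*(-53 - 105) = sqrt(3)*(-158) = -158*sqrt(3)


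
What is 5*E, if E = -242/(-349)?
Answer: 1210/349 ≈ 3.4670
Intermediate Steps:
E = 242/349 (E = -242*(-1/349) = 242/349 ≈ 0.69341)
5*E = 5*(242/349) = 1210/349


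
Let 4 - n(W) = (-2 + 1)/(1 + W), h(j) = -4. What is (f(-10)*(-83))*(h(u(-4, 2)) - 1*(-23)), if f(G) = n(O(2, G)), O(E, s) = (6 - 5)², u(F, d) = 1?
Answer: -14193/2 ≈ -7096.5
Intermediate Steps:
O(E, s) = 1 (O(E, s) = 1² = 1)
n(W) = 4 + 1/(1 + W) (n(W) = 4 - (-2 + 1)/(1 + W) = 4 - (-1)/(1 + W) = 4 + 1/(1 + W))
f(G) = 9/2 (f(G) = (5 + 4*1)/(1 + 1) = (5 + 4)/2 = (½)*9 = 9/2)
(f(-10)*(-83))*(h(u(-4, 2)) - 1*(-23)) = ((9/2)*(-83))*(-4 - 1*(-23)) = -747*(-4 + 23)/2 = -747/2*19 = -14193/2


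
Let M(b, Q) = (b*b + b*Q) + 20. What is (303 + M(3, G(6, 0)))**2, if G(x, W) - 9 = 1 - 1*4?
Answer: 122500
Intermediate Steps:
G(x, W) = 6 (G(x, W) = 9 + (1 - 1*4) = 9 + (1 - 4) = 9 - 3 = 6)
M(b, Q) = 20 + b**2 + Q*b (M(b, Q) = (b**2 + Q*b) + 20 = 20 + b**2 + Q*b)
(303 + M(3, G(6, 0)))**2 = (303 + (20 + 3**2 + 6*3))**2 = (303 + (20 + 9 + 18))**2 = (303 + 47)**2 = 350**2 = 122500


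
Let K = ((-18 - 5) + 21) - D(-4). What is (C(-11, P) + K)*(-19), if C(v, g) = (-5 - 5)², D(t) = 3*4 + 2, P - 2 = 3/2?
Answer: -1596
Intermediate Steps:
P = 7/2 (P = 2 + 3/2 = 7/2 ≈ 3.5000)
D(t) = 14 (D(t) = 12 + 2 = 14)
C(v, g) = 100 (C(v, g) = (-10)² = 100)
K = -16 (K = ((-18 - 5) + 21) - 1*14 = (-23 + 21) - 14 = -2 - 14 = -16)
(C(-11, P) + K)*(-19) = (100 - 16)*(-19) = 84*(-19) = -1596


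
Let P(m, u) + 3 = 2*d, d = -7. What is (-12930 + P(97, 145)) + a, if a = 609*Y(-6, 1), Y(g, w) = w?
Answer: -12338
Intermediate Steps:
P(m, u) = -17 (P(m, u) = -3 + 2*(-7) = -3 - 14 = -17)
a = 609 (a = 609*1 = 609)
(-12930 + P(97, 145)) + a = (-12930 - 17) + 609 = -12947 + 609 = -12338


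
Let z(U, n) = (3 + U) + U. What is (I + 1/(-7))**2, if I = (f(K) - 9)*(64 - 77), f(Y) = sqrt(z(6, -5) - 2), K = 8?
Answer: 776777/49 - 21268*sqrt(13)/7 ≈ 4897.9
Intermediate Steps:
z(U, n) = 3 + 2*U
f(Y) = sqrt(13) (f(Y) = sqrt((3 + 2*6) - 2) = sqrt((3 + 12) - 2) = sqrt(15 - 2) = sqrt(13))
I = 117 - 13*sqrt(13) (I = (sqrt(13) - 9)*(64 - 77) = (-9 + sqrt(13))*(-13) = 117 - 13*sqrt(13) ≈ 70.128)
(I + 1/(-7))**2 = ((117 - 13*sqrt(13)) + 1/(-7))**2 = ((117 - 13*sqrt(13)) - 1/7)**2 = (818/7 - 13*sqrt(13))**2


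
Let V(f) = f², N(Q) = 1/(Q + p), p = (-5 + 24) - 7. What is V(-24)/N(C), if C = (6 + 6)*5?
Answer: 41472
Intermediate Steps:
p = 12 (p = 19 - 7 = 12)
C = 60 (C = 12*5 = 60)
N(Q) = 1/(12 + Q) (N(Q) = 1/(Q + 12) = 1/(12 + Q))
V(-24)/N(C) = (-24)²/(1/(12 + 60)) = 576/(1/72) = 576*72 = 41472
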